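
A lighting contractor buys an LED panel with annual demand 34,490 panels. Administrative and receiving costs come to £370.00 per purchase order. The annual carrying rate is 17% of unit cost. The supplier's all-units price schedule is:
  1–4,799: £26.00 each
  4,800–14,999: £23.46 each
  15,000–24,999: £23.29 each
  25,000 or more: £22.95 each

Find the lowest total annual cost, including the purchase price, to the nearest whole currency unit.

Holding cost per unit per year at price C is H = 0.17·C.
Candidates are each tier's EOQ (if it falls in that tier) and each price-break quantity.
EOQ at £26.00 = 2403.0 (feasible in tier 1): TC = 34,490×£26.00 + (34,490/2403.0)×370 + (2403.0/2)×0.17×£26.00 = £907,361.20.
EOQ at £23.46 = 2529.7 < 4800, so use break Q=4800: TC = 34,490×£23.46 + (34,490/4800.0)×370 + (4800.0/2)×0.17×£23.46 = £821,365.68.
EOQ at £23.29 = 2538.9 < 15000, so use break Q=15000: TC = 34,490×£23.29 + (34,490/15000.0)×370 + (15000.0/2)×0.17×£23.29 = £833,817.60.
EOQ at £22.95 = 2557.7 < 25000, so use break Q=25000: TC = 34,490×£22.95 + (34,490/25000.0)×370 + (25000.0/2)×0.17×£22.95 = £840,824.70.
Lowest total cost among the candidates is at Q = 4800.0.

TC* ≈ £821,366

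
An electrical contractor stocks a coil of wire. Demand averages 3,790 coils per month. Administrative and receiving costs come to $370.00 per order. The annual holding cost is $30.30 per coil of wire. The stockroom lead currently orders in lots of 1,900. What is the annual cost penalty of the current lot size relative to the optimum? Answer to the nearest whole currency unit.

Extra cost ≈ $5,708 per year

Annual demand D = 3,790 × 12 = 45,480.
EOQ = √(2DS/H) = √(2 × 45,480 × 370 / 30.3) ≈ 1053.91.
Cost at Q* = (D/Q*)S + (Q*/2)H = √(2DSH) ≈ $31,933.56.
Cost at Q = 1,900: (45,480/1,900)×370 + (1,900/2)×30.3 = $8,856.63 + $28,785.00 = $37,641.63.
Excess = $37,641.63 − $31,933.56 = $5,708.07.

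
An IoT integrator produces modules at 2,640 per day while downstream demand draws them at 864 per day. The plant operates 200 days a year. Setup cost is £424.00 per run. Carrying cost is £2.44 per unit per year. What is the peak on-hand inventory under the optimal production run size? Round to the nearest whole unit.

I_max ≈ 6,356 modules

Annual demand D = 864 × 200 = 172,800.
Production build-up factor (1 − d/p) = 1 − 864/2,640 = 0.6727.
Q* = √(2DS / (H(1 − d/p))) = √(2 × 172,800 × 424 / (2.44 × 0.6727)).
= √(146,534,400 / 1.6415) ≈ 9448.337.
Maximum inventory = Q*(1 − d/p) = 9448.337 × 0.6727 ≈ 6356.154.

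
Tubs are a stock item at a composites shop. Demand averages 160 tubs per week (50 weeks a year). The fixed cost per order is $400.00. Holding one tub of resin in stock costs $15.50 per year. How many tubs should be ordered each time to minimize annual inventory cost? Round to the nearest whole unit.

Q* ≈ 643 tubs

Annual demand D = 160 × 50 = 8,000.
EOQ = √(2DS / H) = √(2 × 8,000 × 400 / 15.5).
= √(6,400,000 / 15.5) = √412,903.2258 ≈ 642.575.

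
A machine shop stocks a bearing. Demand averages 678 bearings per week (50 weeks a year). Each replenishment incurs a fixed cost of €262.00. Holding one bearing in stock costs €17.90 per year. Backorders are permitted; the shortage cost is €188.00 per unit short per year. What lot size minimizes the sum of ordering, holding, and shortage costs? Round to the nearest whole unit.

Annual demand D = 678 × 50 = 33,900.
With planned backorders, Q* = √(2DS/H) · √((H+B)/B).
√(2DS/H) = √(2 × 33,900 × 262 / 17.9) = 996.183.
√((H+B)/B) = √((17.9+188)/188) = 1.0465.
Q* ≈ 1042.529.

Q* ≈ 1,043 bearings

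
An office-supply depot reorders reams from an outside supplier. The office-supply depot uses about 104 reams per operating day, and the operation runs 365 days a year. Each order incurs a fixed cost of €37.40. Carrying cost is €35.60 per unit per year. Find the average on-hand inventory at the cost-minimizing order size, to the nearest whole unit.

Average inventory ≈ 141 reams

Annual demand D = 104 × 365 = 37,960.
The optimal lot size = √(2DS/H) = √(2 × 37,960 × 37.4 / 35.6) ≈ 282.42.
Average inventory = Q*/2 ≈ 282.42 / 2 = 141.208.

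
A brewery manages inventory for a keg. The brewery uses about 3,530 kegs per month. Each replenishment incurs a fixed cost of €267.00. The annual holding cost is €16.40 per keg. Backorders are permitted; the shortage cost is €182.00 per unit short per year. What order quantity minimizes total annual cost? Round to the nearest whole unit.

Annual demand D = 3,530 × 12 = 42,360.
With planned backorders, Q* = √(2DS/H) · √((H+B)/B).
√(2DS/H) = √(2 × 42,360 × 267 / 16.4) = 1174.429.
√((H+B)/B) = √((16.4+182)/182) = 1.0441.
Q* ≈ 1226.201.

Q* ≈ 1,226 kegs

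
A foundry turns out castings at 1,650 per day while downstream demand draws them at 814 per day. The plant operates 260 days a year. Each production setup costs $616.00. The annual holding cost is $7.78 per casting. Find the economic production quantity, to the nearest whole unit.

Annual demand D = 814 × 260 = 211,640.
Production build-up factor (1 − d/p) = 1 − 814/1,650 = 0.5067.
Q* = √(2DS / (H(1 − d/p))) = √(2 × 211,640 × 616 / (7.78 × 0.5067)).
= √(260,740,480 / 3.9419) ≈ 8133.047.

Q* ≈ 8,133 castings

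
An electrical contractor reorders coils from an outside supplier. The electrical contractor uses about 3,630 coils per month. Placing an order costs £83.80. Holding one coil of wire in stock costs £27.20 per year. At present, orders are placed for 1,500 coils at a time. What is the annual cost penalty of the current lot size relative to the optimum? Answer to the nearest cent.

Extra cost ≈ £8,741.79 per year

Annual demand D = 3,630 × 12 = 43,560.
EOQ = √(2DS/H) = √(2 × 43,560 × 83.8 / 27.2) ≈ 518.08.
Cost at Q* = (D/Q*)S + (Q*/2)H = √(2DSH) ≈ £14,091.77.
Cost at Q = 1,500: (43,560/1,500)×83.8 + (1,500/2)×27.2 = £2,433.55 + £20,400.00 = £22,833.55.
Excess = £22,833.55 − £14,091.77 = £8,741.79.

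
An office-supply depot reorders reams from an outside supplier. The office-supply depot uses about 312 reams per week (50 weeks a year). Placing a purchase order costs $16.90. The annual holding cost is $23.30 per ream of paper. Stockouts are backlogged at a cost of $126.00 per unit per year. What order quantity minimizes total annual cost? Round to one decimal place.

Annual demand D = 312 × 50 = 15,600.
With planned backorders, Q* = √(2DS/H) · √((H+B)/B).
√(2DS/H) = √(2 × 15,600 × 16.9 / 23.3) = 150.433.
√((H+B)/B) = √((23.3+126)/126) = 1.0885.
Q* ≈ 163.752.

Q* ≈ 163.8 reams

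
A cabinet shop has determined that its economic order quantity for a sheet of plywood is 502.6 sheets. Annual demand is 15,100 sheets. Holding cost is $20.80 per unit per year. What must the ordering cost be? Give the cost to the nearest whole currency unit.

The basic EOQ model gives Q* = √(2DS/H); rearrange for the unknown.
From Q* = √(2DS/H): S = Q*²H / (2D) = 502.6² × 20.8 / (2 × 15,100) = 173.9808.

S ≈ $174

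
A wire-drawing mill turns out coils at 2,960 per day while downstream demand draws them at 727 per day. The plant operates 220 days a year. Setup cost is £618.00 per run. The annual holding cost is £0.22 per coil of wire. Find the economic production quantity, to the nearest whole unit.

Annual demand D = 727 × 220 = 159,940.
Production build-up factor (1 − d/p) = 1 − 727/2,960 = 0.7544.
Q* = √(2DS / (H(1 − d/p))) = √(2 × 159,940 × 618 / (0.22 × 0.7544)).
= √(197,685,840 / 0.166) ≈ 34512.620.

Q* ≈ 34,513 coils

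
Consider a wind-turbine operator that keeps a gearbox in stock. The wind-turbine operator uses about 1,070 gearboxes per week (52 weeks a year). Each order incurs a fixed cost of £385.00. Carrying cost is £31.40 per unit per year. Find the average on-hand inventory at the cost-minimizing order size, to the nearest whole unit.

Average inventory ≈ 584 gearboxes

Annual demand D = 1,070 × 52 = 55,640.
Q* = √(2DS/H) = √(2 × 55,640 × 385 / 31.4) ≈ 1168.08.
Average inventory = Q*/2 ≈ 1168.08 / 2 = 584.042.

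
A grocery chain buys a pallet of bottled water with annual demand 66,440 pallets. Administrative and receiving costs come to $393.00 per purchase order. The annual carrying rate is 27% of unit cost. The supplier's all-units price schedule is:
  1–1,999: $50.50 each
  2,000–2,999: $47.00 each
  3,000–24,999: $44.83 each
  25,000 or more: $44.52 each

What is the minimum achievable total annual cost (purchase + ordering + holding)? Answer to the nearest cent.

Holding cost per unit per year at price C is H = 0.27·C.
Candidates are each tier's EOQ (if it falls in that tier) and each price-break quantity.
EOQ at $50.50 = 1957.0 (feasible in tier 1): TC = 66,440×$50.50 + (66,440/1957.0)×393 + (1957.0/2)×0.27×$50.50 = $3,381,904.17.
EOQ at $47.00 = 2028.6 (feasible in tier 2): TC = 66,440×$47.00 + (66,440/2028.6)×393 + (2028.6/2)×0.27×$47.00 = $3,148,422.87.
EOQ at $44.83 = 2077.1 < 3000, so use break Q=3000: TC = 66,440×$44.83 + (66,440/3000.0)×393 + (3000.0/2)×0.27×$44.83 = $3,005,364.99.
EOQ at $44.52 = 2084.3 < 25000, so use break Q=25000: TC = 66,440×$44.52 + (66,440/25000.0)×393 + (25000.0/2)×0.27×$44.52 = $3,109,208.24.
Lowest total cost among the candidates is at Q = 3000.0.

TC* ≈ $3,005,364.99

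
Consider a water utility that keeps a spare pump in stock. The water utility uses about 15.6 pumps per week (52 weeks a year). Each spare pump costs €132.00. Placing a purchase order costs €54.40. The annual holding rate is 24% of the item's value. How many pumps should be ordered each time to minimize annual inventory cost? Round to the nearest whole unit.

Annual demand D = 15.6 × 52 = 811.2.
Holding cost H = 0.24 × €132.00 = €31.6800 per unit per year.
EOQ = √(2DS / H) = √(2 × 811.2 × 54.4 / 31.68).
= √(88,258.56 / 31.68) = √2,785.9394 ≈ 52.782.

Q* ≈ 53 pumps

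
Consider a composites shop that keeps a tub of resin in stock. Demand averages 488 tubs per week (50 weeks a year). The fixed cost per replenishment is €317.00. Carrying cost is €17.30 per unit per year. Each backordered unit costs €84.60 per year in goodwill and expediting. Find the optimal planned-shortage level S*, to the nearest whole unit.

S* ≈ 176 tubs

Annual demand D = 488 × 50 = 24,400.
With planned backorders, Q* = √(2DS/H) · √((H+B)/B).
√(2DS/H) = √(2 × 24,400 × 317 / 17.3) = 945.620.
√((H+B)/B) = √((17.3+84.6)/84.6) = 1.0975.
Q* ≈ 1037.811.
S* = Q* · H/(H+B) = 1037.811 × 17.3/101.9 ≈ 176.194.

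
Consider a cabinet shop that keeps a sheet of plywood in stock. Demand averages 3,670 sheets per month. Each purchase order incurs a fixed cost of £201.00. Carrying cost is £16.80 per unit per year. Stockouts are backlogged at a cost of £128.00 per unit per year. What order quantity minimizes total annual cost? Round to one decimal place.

Q* ≈ 1,091.8 sheets

Annual demand D = 3,670 × 12 = 44,040.
With planned backorders, Q* = √(2DS/H) · √((H+B)/B).
√(2DS/H) = √(2 × 44,040 × 201 / 16.8) = 1026.555.
√((H+B)/B) = √((16.8+128)/128) = 1.0636.
Q* ≈ 1091.846.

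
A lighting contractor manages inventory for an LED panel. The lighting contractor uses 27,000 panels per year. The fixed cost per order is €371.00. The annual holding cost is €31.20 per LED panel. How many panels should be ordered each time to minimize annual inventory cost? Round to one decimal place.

Q* ≈ 801.3 panels

EOQ = √(2DS / H) = √(2 × 27,000 × 371 / 31.2).
= √(20,034,000 / 31.2) = √642,115.3846 ≈ 801.321.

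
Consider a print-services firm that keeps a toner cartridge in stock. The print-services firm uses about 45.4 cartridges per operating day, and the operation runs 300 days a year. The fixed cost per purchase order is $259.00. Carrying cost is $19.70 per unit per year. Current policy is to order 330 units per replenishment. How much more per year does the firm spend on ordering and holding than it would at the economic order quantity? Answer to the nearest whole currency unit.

Annual demand D = 45.4 × 300 = 13,620.
EOQ = √(2DS/H) = √(2 × 13,620 × 259 / 19.7) ≈ 598.44.
Cost at Q* = (D/Q*)S + (Q*/2)H = √(2DSH) ≈ $11,789.26.
Cost at Q = 330: (13,620/330)×259 + (330/2)×19.7 = $10,689.64 + $3,250.50 = $13,940.14.
Excess = $13,940.14 − $11,789.26 = $2,150.88.

Extra cost ≈ $2,151 per year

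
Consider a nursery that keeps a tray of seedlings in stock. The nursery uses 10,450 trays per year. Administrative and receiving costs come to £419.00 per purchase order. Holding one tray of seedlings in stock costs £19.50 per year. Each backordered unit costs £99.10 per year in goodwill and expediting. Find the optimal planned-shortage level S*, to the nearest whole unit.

With planned backorders, Q* = √(2DS/H) · √((H+B)/B).
√(2DS/H) = √(2 × 10,450 × 419 / 19.5) = 670.136.
√((H+B)/B) = √((19.5+99.1)/99.1) = 1.0940.
Q* ≈ 733.109.
S* = Q* · H/(H+B) = 733.109 × 19.5/118.6 ≈ 120.536.

S* ≈ 121 trays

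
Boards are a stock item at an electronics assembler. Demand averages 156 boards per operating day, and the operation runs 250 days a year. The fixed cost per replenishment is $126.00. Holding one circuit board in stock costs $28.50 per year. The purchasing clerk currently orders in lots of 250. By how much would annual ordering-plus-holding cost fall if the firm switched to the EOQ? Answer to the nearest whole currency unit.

Extra cost ≈ $6,482 per year

Annual demand D = 156 × 250 = 39,000.
EOQ = √(2DS/H) = √(2 × 39,000 × 126 / 28.5) ≈ 587.23.
Cost at Q* = (D/Q*)S + (Q*/2)H = √(2DSH) ≈ $16,736.13.
Cost at Q = 250: (39,000/250)×126 + (250/2)×28.5 = $19,656.00 + $3,562.50 = $23,218.50.
Excess = $23,218.50 − $16,736.13 = $6,482.37.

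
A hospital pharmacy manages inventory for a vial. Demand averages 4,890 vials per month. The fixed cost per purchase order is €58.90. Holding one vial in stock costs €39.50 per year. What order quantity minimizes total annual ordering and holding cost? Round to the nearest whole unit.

Q* ≈ 418 vials

Annual demand D = 4,890 × 12 = 58,680.
EOQ = √(2DS / H) = √(2 × 58,680 × 58.9 / 39.5).
= √(6,912,504 / 39.5) = √175,000.1013 ≈ 418.330.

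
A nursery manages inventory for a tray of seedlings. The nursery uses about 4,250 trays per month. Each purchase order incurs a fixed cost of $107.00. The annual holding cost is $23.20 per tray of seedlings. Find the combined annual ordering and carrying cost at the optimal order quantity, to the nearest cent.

TC* ≈ $15,912.41

Annual demand D = 4,250 × 12 = 51,000.
Q* = √(2DS/H) = √(2 × 51,000 × 107 / 23.2) ≈ 685.88.
At Q*, ordering cost (D/Q*)S equals holding cost (Q*/2)H, each = √(DSH/2).
Minimum total = √(2DSH) = √(2 × 51,000 × 107 × 23.2) ≈ 15912.410.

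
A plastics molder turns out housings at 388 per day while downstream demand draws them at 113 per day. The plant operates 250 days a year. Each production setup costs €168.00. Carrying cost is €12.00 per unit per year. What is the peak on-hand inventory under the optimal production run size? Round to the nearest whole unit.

I_max ≈ 749 housings

Annual demand D = 113 × 250 = 28,250.
Production build-up factor (1 − d/p) = 1 − 113/388 = 0.7088.
Q* = √(2DS / (H(1 − d/p))) = √(2 × 28,250 × 168 / (12 × 0.7088)).
= √(9,492,000 / 8.5052) ≈ 1056.423.
Maximum inventory = Q*(1 − d/p) = 1056.423 × 0.7088 ≈ 748.753.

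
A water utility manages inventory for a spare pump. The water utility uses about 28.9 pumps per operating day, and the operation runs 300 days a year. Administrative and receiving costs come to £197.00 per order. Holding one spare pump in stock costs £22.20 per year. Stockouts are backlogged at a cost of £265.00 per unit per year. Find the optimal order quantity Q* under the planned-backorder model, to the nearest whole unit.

Annual demand D = 28.9 × 300 = 8,670.
With planned backorders, Q* = √(2DS/H) · √((H+B)/B).
√(2DS/H) = √(2 × 8,670 × 197 / 22.2) = 392.266.
√((H+B)/B) = √((22.2+265)/265) = 1.0410.
Q* ≈ 408.367.

Q* ≈ 408 pumps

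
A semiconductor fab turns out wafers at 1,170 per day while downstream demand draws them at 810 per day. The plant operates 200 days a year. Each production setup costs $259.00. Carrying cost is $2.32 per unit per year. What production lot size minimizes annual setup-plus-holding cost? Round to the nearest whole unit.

Q* ≈ 10,842 wafers

Annual demand D = 810 × 200 = 162,000.
Production build-up factor (1 − d/p) = 1 − 810/1,170 = 0.3077.
Q* = √(2DS / (H(1 − d/p))) = √(2 × 162,000 × 259 / (2.32 × 0.3077)).
= √(83,916,000 / 0.7138) ≈ 10842.266.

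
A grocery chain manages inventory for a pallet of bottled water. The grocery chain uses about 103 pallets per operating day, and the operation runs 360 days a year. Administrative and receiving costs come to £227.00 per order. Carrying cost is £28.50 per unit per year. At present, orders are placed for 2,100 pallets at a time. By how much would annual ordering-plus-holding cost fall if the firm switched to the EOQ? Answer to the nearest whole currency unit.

Extra cost ≈ £12,029 per year

Annual demand D = 103 × 360 = 37,080.
EOQ = √(2DS/H) = √(2 × 37,080 × 227 / 28.5) ≈ 768.56.
Cost at Q* = (D/Q*)S + (Q*/2)H = √(2DSH) ≈ £21,903.84.
Cost at Q = 2,100: (37,080/2,100)×227 + (2,100/2)×28.5 = £4,008.17 + £29,925.00 = £33,933.17.
Excess = £33,933.17 − £21,903.84 = £12,029.33.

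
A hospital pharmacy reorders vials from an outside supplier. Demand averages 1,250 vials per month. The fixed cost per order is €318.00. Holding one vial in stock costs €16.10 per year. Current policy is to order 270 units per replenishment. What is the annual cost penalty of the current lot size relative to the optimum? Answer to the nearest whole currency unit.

Extra cost ≈ €7,447 per year

Annual demand D = 1,250 × 12 = 15,000.
EOQ = √(2DS/H) = √(2 × 15,000 × 318 / 16.1) ≈ 769.77.
Cost at Q* = (D/Q*)S + (Q*/2)H = √(2DSH) ≈ €12,393.30.
Cost at Q = 270: (15,000/270)×318 + (270/2)×16.1 = €17,666.67 + €2,173.50 = €19,840.17.
Excess = €19,840.17 − €12,393.30 = €7,446.86.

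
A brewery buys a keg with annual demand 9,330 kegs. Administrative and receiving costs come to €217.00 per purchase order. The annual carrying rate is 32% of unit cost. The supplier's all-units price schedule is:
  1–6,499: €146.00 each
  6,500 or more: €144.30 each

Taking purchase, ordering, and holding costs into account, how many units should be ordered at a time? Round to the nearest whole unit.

Q* ≈ 294 kegs

Holding cost per unit per year at price C is H = 0.32·C.
Candidates are each tier's EOQ (if it falls in that tier) and each price-break quantity.
EOQ at €146.00 = 294.4 (feasible in tier 1): TC = 9,330×€146.00 + (9,330/294.4)×217 + (294.4/2)×0.32×€146.00 = €1,375,934.26.
EOQ at €144.30 = 296.1 < 6500, so use break Q=6500: TC = 9,330×€144.30 + (9,330/6500.0)×217 + (6500.0/2)×0.32×€144.30 = €1,496,702.48.
Lowest total cost is €1,375,934.26 at Q = 294.4.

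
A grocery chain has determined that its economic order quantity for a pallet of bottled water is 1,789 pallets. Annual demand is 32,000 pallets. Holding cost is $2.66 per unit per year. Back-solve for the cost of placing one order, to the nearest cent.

S ≈ $133.02

Squaring Q* = √(2DS/H) gives Q*² = 2DS/H.
From Q* = √(2DS/H): S = Q*²H / (2D) = 1,789² × 2.66 / (2 × 32,000) = 133.0217.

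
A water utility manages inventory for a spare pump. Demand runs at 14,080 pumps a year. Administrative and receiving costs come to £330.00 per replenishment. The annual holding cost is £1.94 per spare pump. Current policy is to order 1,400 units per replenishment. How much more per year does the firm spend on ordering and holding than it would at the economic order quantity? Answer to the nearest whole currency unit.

EOQ = √(2DS/H) = √(2 × 14,080 × 330 / 1.94) ≈ 2188.63.
Cost at Q* = (D/Q*)S + (Q*/2)H = √(2DSH) ≈ £4,245.94.
Cost at Q = 1,400: (14,080/1,400)×330 + (1,400/2)×1.94 = £3,318.86 + £1,358.00 = £4,676.86.
Excess = £4,676.86 − £4,245.94 = £430.91.

Extra cost ≈ £431 per year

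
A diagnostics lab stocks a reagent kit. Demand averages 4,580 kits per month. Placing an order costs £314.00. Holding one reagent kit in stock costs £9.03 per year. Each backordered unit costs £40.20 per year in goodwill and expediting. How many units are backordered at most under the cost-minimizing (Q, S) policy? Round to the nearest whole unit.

S* ≈ 397 kits

Annual demand D = 4,580 × 12 = 54,960.
With planned backorders, Q* = √(2DS/H) · √((H+B)/B).
√(2DS/H) = √(2 × 54,960 × 314 / 9.03) = 1955.056.
√((H+B)/B) = √((9.03+40.2)/40.2) = 1.1066.
Q* ≈ 2163.521.
S* = Q* · H/(H+B) = 2163.521 × 9.03/49.23 ≈ 396.843.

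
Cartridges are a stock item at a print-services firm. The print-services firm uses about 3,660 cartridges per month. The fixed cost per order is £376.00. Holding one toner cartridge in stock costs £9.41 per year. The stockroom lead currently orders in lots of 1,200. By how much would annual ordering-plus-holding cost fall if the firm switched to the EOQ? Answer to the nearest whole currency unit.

Extra cost ≈ £1,778 per year

Annual demand D = 3,660 × 12 = 43,920.
EOQ = √(2DS/H) = √(2 × 43,920 × 376 / 9.41) ≈ 1873.46.
Cost at Q* = (D/Q*)S + (Q*/2)H = √(2DSH) ≈ £17,629.29.
Cost at Q = 1,200: (43,920/1,200)×376 + (1,200/2)×9.41 = £13,761.60 + £5,646.00 = £19,407.60.
Excess = £19,407.60 − £17,629.29 = £1,778.31.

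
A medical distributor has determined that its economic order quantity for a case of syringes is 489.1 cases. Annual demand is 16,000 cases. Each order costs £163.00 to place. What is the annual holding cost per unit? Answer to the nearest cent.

Squaring Q* = √(2DS/H) gives Q*² = 2DS/H.
From Q* = √(2DS/H): H = 2DS / Q*² = 2 × 16,000 × 163 / 489.1² = 21.8043.

H ≈ £21.80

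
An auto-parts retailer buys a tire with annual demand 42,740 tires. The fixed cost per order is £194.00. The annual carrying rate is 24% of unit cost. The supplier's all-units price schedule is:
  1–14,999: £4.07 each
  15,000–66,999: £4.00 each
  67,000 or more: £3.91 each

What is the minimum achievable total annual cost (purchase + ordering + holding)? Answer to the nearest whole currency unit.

TC* ≈ £177,977

Holding cost per unit per year at price C is H = 0.24·C.
For each price level, check whether its EOQ is feasible; otherwise the best quantity at that price is the breakpoint.
EOQ at £4.07 = 4120.3 (feasible in tier 1): TC = 42,740×£4.07 + (42,740/4120.3)×194 + (4120.3/2)×0.24×£4.07 = £177,976.52.
EOQ at £4.00 = 4156.2 < 15000, so use break Q=15000: TC = 42,740×£4.00 + (42,740/15000.0)×194 + (15000.0/2)×0.24×£4.00 = £178,712.77.
EOQ at £3.91 = 4203.8 < 67000, so use break Q=67000: TC = 42,740×£3.91 + (42,740/67000.0)×194 + (67000.0/2)×0.24×£3.91 = £198,673.55.
Lowest total cost among the candidates is at Q = 4120.3.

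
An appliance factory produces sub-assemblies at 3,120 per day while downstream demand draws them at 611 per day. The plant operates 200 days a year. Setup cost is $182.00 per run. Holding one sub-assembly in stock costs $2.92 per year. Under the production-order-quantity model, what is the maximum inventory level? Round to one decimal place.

I_max ≈ 3,500.0 sub-assemblies

Annual demand D = 611 × 200 = 122,200.
Production build-up factor (1 − d/p) = 1 − 611/3,120 = 0.8042.
Q* = √(2DS / (H(1 − d/p))) = √(2 × 122,200 × 182 / (2.92 × 0.8042)).
= √(44,480,800 / 2.3482) ≈ 4352.330.
Maximum inventory = Q*(1 − d/p) = 4352.330 × 0.8042 ≈ 3499.999.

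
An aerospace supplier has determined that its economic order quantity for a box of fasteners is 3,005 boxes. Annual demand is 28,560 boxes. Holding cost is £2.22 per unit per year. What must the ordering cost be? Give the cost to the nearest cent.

Squaring Q* = √(2DS/H) gives Q*² = 2DS/H.
From Q* = √(2DS/H): S = Q*²H / (2D) = 3,005² × 2.22 / (2 × 28,560) = 350.9569.

S ≈ £350.96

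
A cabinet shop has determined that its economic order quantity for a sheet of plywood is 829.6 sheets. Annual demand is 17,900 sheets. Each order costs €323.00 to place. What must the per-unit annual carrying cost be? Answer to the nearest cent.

H ≈ €16.80

Squaring Q* = √(2DS/H) gives Q*² = 2DS/H.
From Q* = √(2DS/H): H = 2DS / Q*² = 2 × 17,900 × 323 / 829.6² = 16.8015.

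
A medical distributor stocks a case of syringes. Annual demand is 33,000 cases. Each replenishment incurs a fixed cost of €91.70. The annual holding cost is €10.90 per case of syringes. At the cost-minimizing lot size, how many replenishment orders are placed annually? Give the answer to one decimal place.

N ≈ 44.3 orders per year

Q* = √(2DS/H) = √(2 × 33,000 × 91.7 / 10.9) ≈ 745.15.
Orders per year = D / Q* = 33,000 / 745.15 ≈ 44.286.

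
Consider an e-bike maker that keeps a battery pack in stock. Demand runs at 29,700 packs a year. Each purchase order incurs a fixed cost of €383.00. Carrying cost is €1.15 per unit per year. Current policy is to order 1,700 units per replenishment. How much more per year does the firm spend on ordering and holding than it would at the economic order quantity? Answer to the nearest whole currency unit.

Extra cost ≈ €2,554 per year

EOQ = √(2DS/H) = √(2 × 29,700 × 383 / 1.15) ≈ 4447.78.
Cost at Q* = (D/Q*)S + (Q*/2)H = √(2DSH) ≈ €5,114.95.
Cost at Q = 1,700: (29,700/1,700)×383 + (1,700/2)×1.15 = €6,691.24 + €977.50 = €7,668.74.
Excess = €7,668.74 − €5,114.95 = €2,553.78.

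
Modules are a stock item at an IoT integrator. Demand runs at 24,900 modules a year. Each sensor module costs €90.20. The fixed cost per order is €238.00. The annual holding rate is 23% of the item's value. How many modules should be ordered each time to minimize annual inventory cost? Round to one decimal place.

Q* ≈ 755.9 modules

Holding cost H = 0.23 × €90.20 = €20.7460 per unit per year.
EOQ = √(2DS / H) = √(2 × 24,900 × 238 / 20.746).
= √(11,852,400 / 20.746) = √571,310.1321 ≈ 755.851.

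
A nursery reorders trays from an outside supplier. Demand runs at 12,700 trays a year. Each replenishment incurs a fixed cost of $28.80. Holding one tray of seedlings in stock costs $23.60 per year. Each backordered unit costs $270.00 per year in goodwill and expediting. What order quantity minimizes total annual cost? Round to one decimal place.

With planned backorders, Q* = √(2DS/H) · √((H+B)/B).
√(2DS/H) = √(2 × 12,700 × 28.8 / 23.6) = 176.059.
√((H+B)/B) = √((23.6+270)/270) = 1.0428.
Q* ≈ 183.592.

Q* ≈ 183.6 trays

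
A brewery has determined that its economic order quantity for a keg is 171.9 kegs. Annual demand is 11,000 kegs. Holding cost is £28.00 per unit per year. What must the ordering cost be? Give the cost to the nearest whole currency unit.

S ≈ £38

Invert the EOQ relation Q*² = 2DS/H.
From Q* = √(2DS/H): S = Q*²H / (2D) = 171.9² × 28 / (2 × 11,000) = 37.6086.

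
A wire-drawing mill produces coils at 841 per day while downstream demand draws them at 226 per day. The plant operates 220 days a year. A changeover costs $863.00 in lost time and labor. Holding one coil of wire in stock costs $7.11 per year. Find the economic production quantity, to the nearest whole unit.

Q* ≈ 4,063 coils

Annual demand D = 226 × 220 = 49,720.
Production build-up factor (1 − d/p) = 1 − 226/841 = 0.7313.
Q* = √(2DS / (H(1 − d/p))) = √(2 × 49,720 × 863 / (7.11 × 0.7313)).
= √(85,816,720 / 5.1993) ≈ 4062.670.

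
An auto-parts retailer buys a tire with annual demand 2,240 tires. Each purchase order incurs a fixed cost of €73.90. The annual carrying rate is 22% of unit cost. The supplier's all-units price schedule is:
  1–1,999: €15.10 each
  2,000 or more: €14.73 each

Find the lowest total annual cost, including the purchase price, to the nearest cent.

Holding cost per unit per year at price C is H = 0.22·C.
For each price level, check whether its EOQ is feasible; otherwise the best quantity at that price is the breakpoint.
EOQ at €15.10 = 315.7 (feasible in tier 1): TC = 2,240×€15.10 + (2,240/315.7)×73.9 + (315.7/2)×0.22×€15.10 = €34,872.72.
EOQ at €14.73 = 319.6 < 2000, so use break Q=2000: TC = 2,240×€14.73 + (2,240/2000.0)×73.9 + (2000.0/2)×0.22×€14.73 = €36,318.57.
Lowest total cost among the candidates is at Q = 315.7.

TC* ≈ €34,872.72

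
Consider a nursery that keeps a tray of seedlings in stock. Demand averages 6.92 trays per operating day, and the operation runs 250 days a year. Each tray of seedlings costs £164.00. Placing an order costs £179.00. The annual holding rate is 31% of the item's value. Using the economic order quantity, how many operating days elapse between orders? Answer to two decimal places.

T ≈ 15.95 days

Annual demand D = 6.92 × 250 = 1,730.
Holding cost H = 0.31 × £164.00 = £50.8400 per unit per year.
The optimal lot size = √(2DS/H) = √(2 × 1,730 × 179 / 50.84) ≈ 110.37.
Cycle time = Q*/D × 250 = 110.37 / 1,730 × 250 ≈ 15.950 days.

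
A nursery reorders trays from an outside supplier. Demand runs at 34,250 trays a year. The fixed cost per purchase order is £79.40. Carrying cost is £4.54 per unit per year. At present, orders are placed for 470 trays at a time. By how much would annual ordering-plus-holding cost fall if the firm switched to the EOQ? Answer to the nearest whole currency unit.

Extra cost ≈ £1,884 per year

EOQ = √(2DS/H) = √(2 × 34,250 × 79.4 / 4.54) ≈ 1094.53.
Cost at Q* = (D/Q*)S + (Q*/2)H = √(2DSH) ≈ £4,969.17.
Cost at Q = 470: (34,250/470)×79.4 + (470/2)×4.54 = £5,786.06 + £1,066.90 = £6,852.96.
Excess = £6,852.96 − £4,969.17 = £1,883.80.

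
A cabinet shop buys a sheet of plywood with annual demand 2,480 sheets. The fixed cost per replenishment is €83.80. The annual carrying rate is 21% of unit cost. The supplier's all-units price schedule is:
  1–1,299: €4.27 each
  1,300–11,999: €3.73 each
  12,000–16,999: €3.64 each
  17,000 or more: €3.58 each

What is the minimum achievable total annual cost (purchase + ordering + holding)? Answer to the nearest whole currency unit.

Holding cost per unit per year at price C is H = 0.21·C.
For each price level, check whether its EOQ is feasible; otherwise the best quantity at that price is the breakpoint.
EOQ at €4.27 = 680.8 (feasible in tier 1): TC = 2,480×€4.27 + (2,480/680.8)×83.8 + (680.8/2)×0.21×€4.27 = €11,200.10.
EOQ at €3.73 = 728.4 < 1300, so use break Q=1300: TC = 2,480×€3.73 + (2,480/1300.0)×83.8 + (1300.0/2)×0.21×€3.73 = €9,919.41.
EOQ at €3.64 = 737.4 < 12000, so use break Q=12000: TC = 2,480×€3.64 + (2,480/12000.0)×83.8 + (12000.0/2)×0.21×€3.64 = €13,630.92.
EOQ at €3.58 = 743.6 < 17000, so use break Q=17000: TC = 2,480×€3.58 + (2,480/17000.0)×83.8 + (17000.0/2)×0.21×€3.58 = €15,280.92.
Lowest total cost among the candidates is at Q = 1300.0.

TC* ≈ €9,919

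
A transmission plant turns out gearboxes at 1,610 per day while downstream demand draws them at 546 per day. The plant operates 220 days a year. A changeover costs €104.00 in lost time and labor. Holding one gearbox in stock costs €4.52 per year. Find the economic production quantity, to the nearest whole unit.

Annual demand D = 546 × 220 = 120,120.
Production build-up factor (1 − d/p) = 1 − 546/1,610 = 0.6609.
Q* = √(2DS / (H(1 − d/p))) = √(2 × 120,120 × 104 / (4.52 × 0.6609)).
= √(24,984,960 / 2.9871) ≈ 2892.093.

Q* ≈ 2,892 gearboxes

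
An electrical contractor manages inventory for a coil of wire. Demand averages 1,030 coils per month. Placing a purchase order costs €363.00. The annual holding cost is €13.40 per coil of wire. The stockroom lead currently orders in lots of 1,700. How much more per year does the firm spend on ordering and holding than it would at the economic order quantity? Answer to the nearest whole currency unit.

Extra cost ≈ €3,064 per year

Annual demand D = 1,030 × 12 = 12,360.
EOQ = √(2DS/H) = √(2 × 12,360 × 363 / 13.4) ≈ 818.32.
Cost at Q* = (D/Q*)S + (Q*/2)H = √(2DSH) ≈ €10,965.54.
Cost at Q = 1,700: (12,360/1,700)×363 + (1,700/2)×13.4 = €2,639.22 + €11,390.00 = €14,029.22.
Excess = €14,029.22 − €10,965.54 = €3,063.69.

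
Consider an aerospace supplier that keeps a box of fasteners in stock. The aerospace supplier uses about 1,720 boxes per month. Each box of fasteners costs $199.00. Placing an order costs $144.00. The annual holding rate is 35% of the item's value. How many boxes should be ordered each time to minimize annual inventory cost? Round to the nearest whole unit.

Q* ≈ 292 boxes

Annual demand D = 1,720 × 12 = 20,640.
Holding cost H = 0.35 × $199.00 = $69.6500 per unit per year.
EOQ = √(2DS / H) = √(2 × 20,640 × 144 / 69.65).
= √(5,944,320 / 69.65) = √85,345.5851 ≈ 292.140.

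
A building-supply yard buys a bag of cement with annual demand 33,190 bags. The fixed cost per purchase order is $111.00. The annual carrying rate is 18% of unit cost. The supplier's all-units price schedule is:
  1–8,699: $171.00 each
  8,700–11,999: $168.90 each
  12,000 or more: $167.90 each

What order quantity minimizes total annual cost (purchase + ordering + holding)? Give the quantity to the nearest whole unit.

Q* ≈ 489 bags

Holding cost per unit per year at price C is H = 0.18·C.
For each price level, check whether its EOQ is feasible; otherwise the best quantity at that price is the breakpoint.
EOQ at $171.00 = 489.3 (feasible in tier 1): TC = 33,190×$171.00 + (33,190/489.3)×111 + (489.3/2)×0.18×$171.00 = $5,690,549.63.
EOQ at $168.90 = 492.3 < 8700, so use break Q=8700: TC = 33,190×$168.90 + (33,190/8700.0)×111 + (8700.0/2)×0.18×$168.90 = $5,738,463.16.
EOQ at $167.90 = 493.8 < 12000, so use break Q=12000: TC = 33,190×$167.90 + (33,190/12000.0)×111 + (12000.0/2)×0.18×$167.90 = $5,754,240.01.
Lowest total cost is $5,690,549.63 at Q = 489.3.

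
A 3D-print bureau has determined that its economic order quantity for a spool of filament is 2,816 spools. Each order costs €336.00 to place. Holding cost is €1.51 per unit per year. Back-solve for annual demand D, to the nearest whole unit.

D ≈ 17,819 spools per year

The basic EOQ model gives Q* = √(2DS/H); rearrange for the unknown.
From Q* = √(2DS/H): D = Q*²H / (2S) = 2,816² × 1.51 / (2 × 336) = 17818.575.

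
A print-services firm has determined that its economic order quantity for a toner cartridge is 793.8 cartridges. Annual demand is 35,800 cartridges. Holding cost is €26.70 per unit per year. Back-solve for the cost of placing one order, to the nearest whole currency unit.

The basic EOQ model gives Q* = √(2DS/H); rearrange for the unknown.
From Q* = √(2DS/H): S = Q*²H / (2D) = 793.8² × 26.7 / (2 × 35,800) = 234.9743.

S ≈ €235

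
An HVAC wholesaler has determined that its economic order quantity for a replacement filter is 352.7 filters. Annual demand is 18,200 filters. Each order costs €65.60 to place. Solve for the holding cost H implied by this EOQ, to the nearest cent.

Squaring Q* = √(2DS/H) gives Q*² = 2DS/H.
From Q* = √(2DS/H): H = 2DS / Q*² = 2 × 18,200 × 65.6 / 352.7² = 19.1953.

H ≈ €19.20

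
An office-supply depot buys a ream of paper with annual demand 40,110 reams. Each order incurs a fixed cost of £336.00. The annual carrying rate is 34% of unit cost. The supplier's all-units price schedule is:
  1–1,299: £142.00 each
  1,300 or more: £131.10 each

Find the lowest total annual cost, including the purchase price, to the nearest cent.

TC* ≈ £5,297,760.99

Holding cost per unit per year at price C is H = 0.34·C.
Evaluate total cost at each tier's feasible EOQ or, if the EOQ is below the tier, at the tier's minimum quantity.
EOQ at £142.00 = 747.2 (feasible in tier 1): TC = 40,110×£142.00 + (40,110/747.2)×336 + (747.2/2)×0.34×£142.00 = £5,731,694.02.
EOQ at £131.10 = 777.6 < 1300, so use break Q=1300: TC = 40,110×£131.10 + (40,110/1300.0)×336 + (1300.0/2)×0.34×£131.10 = £5,297,760.99.
Lowest total cost among the candidates is at Q = 1300.0.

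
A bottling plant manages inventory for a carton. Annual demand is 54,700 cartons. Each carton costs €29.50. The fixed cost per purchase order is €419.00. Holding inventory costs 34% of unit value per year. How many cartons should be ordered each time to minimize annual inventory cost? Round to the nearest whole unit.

Q* ≈ 2,138 cartons

Holding cost H = 0.34 × €29.50 = €10.0300 per unit per year.
EOQ = √(2DS / H) = √(2 × 54,700 × 419 / 10.03).
= √(45,838,600 / 10.03) = √4,570,149.5513 ≈ 2137.791.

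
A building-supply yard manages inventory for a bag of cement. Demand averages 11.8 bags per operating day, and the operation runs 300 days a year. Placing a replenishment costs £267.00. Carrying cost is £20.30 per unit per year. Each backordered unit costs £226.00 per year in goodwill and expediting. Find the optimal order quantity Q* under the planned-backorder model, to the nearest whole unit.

Annual demand D = 11.8 × 300 = 3,540.
With planned backorders, Q* = √(2DS/H) · √((H+B)/B).
√(2DS/H) = √(2 × 3,540 × 267 / 20.3) = 305.158.
√((H+B)/B) = √((20.3+226)/226) = 1.0439.
Q* ≈ 318.568.

Q* ≈ 319 bags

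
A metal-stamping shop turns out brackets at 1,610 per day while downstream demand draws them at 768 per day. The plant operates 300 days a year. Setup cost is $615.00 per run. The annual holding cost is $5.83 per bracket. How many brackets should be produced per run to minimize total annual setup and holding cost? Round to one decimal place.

Q* ≈ 9,640.9 brackets

Annual demand D = 768 × 300 = 230,400.
Production build-up factor (1 − d/p) = 1 − 768/1,610 = 0.5230.
Q* = √(2DS / (H(1 − d/p))) = √(2 × 230,400 × 615 / (5.83 × 0.5230)).
= √(283,392,000 / 3.049) ≈ 9640.874.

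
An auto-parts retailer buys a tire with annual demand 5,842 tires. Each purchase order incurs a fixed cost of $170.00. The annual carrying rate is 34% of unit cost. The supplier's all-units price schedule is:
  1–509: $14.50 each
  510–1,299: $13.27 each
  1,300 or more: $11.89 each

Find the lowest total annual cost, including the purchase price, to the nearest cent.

Holding cost per unit per year at price C is H = 0.34·C.
Evaluate total cost at each tier's feasible EOQ or, if the EOQ is below the tier, at the tier's minimum quantity.
Tier 1 ($14.50): EOQ = 634.7 exceeds tier's upper bound 509, so this tier is dominated.
EOQ at $13.27 = 663.5 (feasible in tier 2): TC = 5,842×$13.27 + (5,842/663.5)×170 + (663.5/2)×0.34×$13.27 = $80,516.95.
EOQ at $11.89 = 701.0 < 1300, so use break Q=1300: TC = 5,842×$11.89 + (5,842/1300.0)×170 + (1300.0/2)×0.34×$11.89 = $72,853.02.
Lowest total cost among the candidates is at Q = 1300.0.

TC* ≈ $72,853.02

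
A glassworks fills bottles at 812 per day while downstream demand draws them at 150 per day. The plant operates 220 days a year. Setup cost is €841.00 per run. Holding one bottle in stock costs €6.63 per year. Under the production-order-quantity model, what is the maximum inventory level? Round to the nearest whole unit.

I_max ≈ 2,613 bottles

Annual demand D = 150 × 220 = 33,000.
Production build-up factor (1 − d/p) = 1 − 150/812 = 0.8153.
Q* = √(2DS / (H(1 − d/p))) = √(2 × 33,000 × 841 / (6.63 × 0.8153)).
= √(55,506,000 / 5.4052) ≈ 3204.514.
Maximum inventory = Q*(1 − d/p) = 3204.514 × 0.8153 ≈ 2612.547.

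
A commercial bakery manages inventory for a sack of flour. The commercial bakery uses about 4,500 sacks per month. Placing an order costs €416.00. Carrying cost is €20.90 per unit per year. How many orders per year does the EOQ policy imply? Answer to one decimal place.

Annual demand D = 4,500 × 12 = 54,000.
EOQ = √(2DS/H) = √(2 × 54,000 × 416 / 20.9) ≈ 1466.17.
Orders per year = D / Q* = 54,000 / 1466.17 ≈ 36.831.

N ≈ 36.8 orders per year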